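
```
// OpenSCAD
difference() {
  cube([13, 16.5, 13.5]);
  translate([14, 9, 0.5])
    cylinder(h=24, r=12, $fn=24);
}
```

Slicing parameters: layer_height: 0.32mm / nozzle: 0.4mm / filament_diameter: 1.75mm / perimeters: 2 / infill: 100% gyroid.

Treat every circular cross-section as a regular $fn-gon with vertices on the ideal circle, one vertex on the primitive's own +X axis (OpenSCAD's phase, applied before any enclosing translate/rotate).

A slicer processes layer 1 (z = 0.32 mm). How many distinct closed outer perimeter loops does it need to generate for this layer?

1

At z = 0.32 mm: the cube is present — its section is the full 13×16.5 rectangle; the cylinder at (14, 9) does not reach this height (z outside [0.5, 24.5]); After the difference (first − rest): none of the subtracted shapes is present at this height, so the 13×16.5 cube is unchanged — 1 connected region. The result has 1 disconnected region.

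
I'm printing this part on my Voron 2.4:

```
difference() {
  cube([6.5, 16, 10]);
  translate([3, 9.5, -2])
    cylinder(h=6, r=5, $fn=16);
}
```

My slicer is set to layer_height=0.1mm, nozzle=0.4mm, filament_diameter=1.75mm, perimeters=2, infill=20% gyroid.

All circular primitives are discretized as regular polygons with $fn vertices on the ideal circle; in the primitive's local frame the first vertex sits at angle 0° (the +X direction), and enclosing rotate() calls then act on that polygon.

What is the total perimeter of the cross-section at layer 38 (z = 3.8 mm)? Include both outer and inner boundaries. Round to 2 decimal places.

At z = 3.8 mm: the cube is present — its section is the full 6.5×16 rectangle (perimeter 45.00 mm); the r=5 cylinder at (3, 9.5) contributes a regular 16-gon of circumradius 5 (perimeter = 2·16·5.000·sin(180°/16) = 31.21 mm); Subtracting the remaining from the first: starting from the 6.5×16 cube, the r=5 cylinder at (3, 9.5) partially overlaps it — only the 59.04 mm² overlap (of its 76.54 mm²) is removed, clipping the outline — boundary = 44.33 mm. Overall, the cross-section has 2 separate islands. Total boundary length (outer) = 44.33 mm.

44.33 mm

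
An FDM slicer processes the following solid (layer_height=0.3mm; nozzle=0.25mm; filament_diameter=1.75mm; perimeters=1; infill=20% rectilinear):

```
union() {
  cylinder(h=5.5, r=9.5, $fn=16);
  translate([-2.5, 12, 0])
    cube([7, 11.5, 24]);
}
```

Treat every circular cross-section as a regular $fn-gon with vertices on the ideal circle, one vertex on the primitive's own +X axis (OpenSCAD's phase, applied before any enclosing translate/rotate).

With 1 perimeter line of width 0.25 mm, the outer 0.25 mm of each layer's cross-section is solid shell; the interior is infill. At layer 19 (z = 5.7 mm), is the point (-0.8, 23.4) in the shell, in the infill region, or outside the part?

At z = 5.7 mm: the cylinder is not intersected at this z (z outside [0, 5.5]); the cube at (-2.5, 12) is present — its section is the full 7×11.5 rectangle; Taking the union: only the 7×11.5 cube at (-2.5, 12) is present, so the union is just that shape — 1 connected region. Overall, the cross-section is a single solid region. The nearest boundary edge runs (4.50, 23.50)→(-2.50, 23.50); distance from the point to it = 0.10 mm. The point is inside the cross-section, 0.10 mm from the nearest boundary — within the 0.25 mm shell band (1 × 0.25).

shell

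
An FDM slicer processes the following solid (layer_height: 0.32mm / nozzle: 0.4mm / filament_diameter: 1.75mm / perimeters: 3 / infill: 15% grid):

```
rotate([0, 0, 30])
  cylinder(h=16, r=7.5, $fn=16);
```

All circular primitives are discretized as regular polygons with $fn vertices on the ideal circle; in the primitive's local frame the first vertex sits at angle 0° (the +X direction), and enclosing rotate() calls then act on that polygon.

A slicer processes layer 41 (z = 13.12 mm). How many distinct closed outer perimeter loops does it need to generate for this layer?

1

At z = 13.12 mm: the r=7.5 cylinder contributes a regular 16-gon of circumradius 7.5; (whole slice rotated 30° about Z — lengths, areas and connectivity unchanged). The result has 1 disconnected region.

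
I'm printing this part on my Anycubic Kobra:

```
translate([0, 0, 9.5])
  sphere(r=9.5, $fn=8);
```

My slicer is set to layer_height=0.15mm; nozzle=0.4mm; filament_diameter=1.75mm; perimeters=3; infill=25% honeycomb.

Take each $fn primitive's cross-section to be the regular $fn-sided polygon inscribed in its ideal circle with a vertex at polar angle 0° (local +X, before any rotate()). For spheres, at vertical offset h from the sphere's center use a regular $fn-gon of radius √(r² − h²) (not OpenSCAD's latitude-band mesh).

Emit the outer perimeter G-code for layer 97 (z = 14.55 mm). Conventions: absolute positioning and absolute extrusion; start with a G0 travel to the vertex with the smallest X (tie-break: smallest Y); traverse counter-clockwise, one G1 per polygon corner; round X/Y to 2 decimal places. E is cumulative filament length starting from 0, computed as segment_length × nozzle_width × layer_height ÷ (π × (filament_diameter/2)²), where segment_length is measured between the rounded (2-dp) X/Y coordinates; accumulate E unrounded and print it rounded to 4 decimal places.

G0 X-8.05 Y0.00 Z14.55
G1 X-5.69 Y-5.69 E0.1537
G1 X0.00 Y-8.05 E0.3073
G1 X5.69 Y-5.69 E0.4610
G1 X8.05 Y0.00 E0.6146
G1 X5.69 Y5.69 E0.7683
G1 X0.00 Y8.05 E0.9220
G1 X-5.69 Y5.69 E1.0756
G1 X-8.05 Y0.00 E1.2293

At z = 14.55 mm: the r=9.5 sphere slices to a regular 8-gon of circumradius 8.047 (√(r²−h²) with h=5.05 from center). The outline is a single polygon with 8 vertices. Extrusion per mm of travel: 0.4 × 0.15 / (π × 0.875²) = 0.024945. Accumulating E over each segment gives final E = 1.2293.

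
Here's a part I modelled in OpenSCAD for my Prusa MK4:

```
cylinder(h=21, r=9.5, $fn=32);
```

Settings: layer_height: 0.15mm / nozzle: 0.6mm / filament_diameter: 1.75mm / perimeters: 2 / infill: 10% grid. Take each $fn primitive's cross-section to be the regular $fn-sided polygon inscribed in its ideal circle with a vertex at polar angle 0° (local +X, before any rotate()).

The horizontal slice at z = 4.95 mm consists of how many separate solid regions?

At z = 4.95 mm: the cylinder: section is a regular 32-gon, circumradius r=9.5. The result has 1 disconnected region.

1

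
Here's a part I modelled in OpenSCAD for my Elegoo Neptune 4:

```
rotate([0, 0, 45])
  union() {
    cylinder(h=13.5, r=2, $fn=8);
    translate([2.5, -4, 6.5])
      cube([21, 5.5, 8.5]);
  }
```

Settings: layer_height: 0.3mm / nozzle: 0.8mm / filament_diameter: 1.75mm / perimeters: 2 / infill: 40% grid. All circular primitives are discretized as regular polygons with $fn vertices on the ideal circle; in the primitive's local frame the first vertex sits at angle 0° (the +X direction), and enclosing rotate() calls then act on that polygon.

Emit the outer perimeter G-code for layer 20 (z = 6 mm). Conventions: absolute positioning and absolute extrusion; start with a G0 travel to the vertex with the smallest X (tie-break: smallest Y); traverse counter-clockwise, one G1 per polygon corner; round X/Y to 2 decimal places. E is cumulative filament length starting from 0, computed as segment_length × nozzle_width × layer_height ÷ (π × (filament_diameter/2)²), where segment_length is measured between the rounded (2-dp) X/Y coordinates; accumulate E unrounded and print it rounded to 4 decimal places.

G0 X-2.00 Y0.00 Z6.00
G1 X-1.41 Y-1.41 E0.1525
G1 X0.00 Y-2.00 E0.3050
G1 X1.41 Y-1.41 E0.4575
G1 X2.00 Y0.00 E0.6100
G1 X1.41 Y1.41 E0.7626
G1 X0.00 Y2.00 E0.9151
G1 X-1.41 Y1.41 E1.0676
G1 X-2.00 Y0.00 E1.2201

At z = 6 mm: the cylinder: section is a regular 8-gon, circumradius r=2; the cube at (2.5, -4) is not intersected at this z (z outside [6.5, 15]); Combining (union): only the r=2 cylinder is present, so the union is just that shape — 1 connected region; (whole slice rotated 45° about Z — lengths, areas and connectivity unchanged). The outline is a single polygon with 8 vertices. Extrusion per mm of travel: 0.8 × 0.3 / (π × 0.875²) = 0.099780. Accumulating E over each segment gives final E = 1.2201.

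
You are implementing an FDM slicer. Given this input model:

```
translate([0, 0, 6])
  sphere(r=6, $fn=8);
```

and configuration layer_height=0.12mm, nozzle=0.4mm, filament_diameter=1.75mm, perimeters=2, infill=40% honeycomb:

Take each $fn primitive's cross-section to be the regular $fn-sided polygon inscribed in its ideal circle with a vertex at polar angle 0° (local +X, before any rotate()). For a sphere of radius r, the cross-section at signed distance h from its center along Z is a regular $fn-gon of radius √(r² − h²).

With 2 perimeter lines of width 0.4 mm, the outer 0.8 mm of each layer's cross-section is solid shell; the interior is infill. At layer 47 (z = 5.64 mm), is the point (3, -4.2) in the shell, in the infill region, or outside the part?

shell

At z = 5.64 mm: the sphere: section is a regular 8-gon, circumradius = √(r²−h²) = √(6²−0.36²) = 5.989. Overall, the cross-section is a single solid region. The nearest boundary edge runs (-0.00, -5.99)→(4.23, -4.23); distance from the point to it = 0.50 mm. The point is inside the cross-section, 0.50 mm from the nearest boundary — within the 0.8 mm shell band (2 × 0.4).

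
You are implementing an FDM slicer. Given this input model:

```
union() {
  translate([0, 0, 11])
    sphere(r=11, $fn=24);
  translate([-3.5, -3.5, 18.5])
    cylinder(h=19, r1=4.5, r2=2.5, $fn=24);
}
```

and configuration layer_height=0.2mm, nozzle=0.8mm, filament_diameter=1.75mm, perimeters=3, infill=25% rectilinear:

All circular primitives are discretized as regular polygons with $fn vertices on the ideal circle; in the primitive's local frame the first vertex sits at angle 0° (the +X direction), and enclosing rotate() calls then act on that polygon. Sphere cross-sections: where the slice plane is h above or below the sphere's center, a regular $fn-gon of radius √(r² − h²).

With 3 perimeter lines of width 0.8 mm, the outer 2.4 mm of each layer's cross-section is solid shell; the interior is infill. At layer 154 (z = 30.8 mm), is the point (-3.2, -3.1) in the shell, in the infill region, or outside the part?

infill

At z = 30.8 mm: the sphere is absent (|z−center|=19.800 > r=11); the cone at (-3.5, -3.5): at t=0.647 of its height the radius interpolates to r₁+(r₂−r₁)t = 3.205, giving a regular 24-gon of that circumradius; Merging all regions: only the cone at (-3.5, -3.5) is present, so the union is just that shape — 1 connected region. Overall, the cross-section is a single solid region. The nearest boundary edge runs (-1.23, -1.23)→(-1.90, -0.72); distance from the point to it = 2.68 mm. The point is inside the cross-section and 2.68 mm from the nearest boundary — more than the 2.4 mm shell width (3 × 0.8), so it's in the infill interior.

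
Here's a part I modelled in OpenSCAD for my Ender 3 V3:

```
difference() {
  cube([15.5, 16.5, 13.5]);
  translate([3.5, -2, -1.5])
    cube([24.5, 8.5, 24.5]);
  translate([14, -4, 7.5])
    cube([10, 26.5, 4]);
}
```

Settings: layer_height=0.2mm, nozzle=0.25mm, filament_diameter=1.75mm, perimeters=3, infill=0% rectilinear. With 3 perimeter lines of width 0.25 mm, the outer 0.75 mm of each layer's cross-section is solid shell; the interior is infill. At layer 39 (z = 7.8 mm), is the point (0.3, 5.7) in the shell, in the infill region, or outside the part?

At z = 7.8 mm: the cube (footprint 15.5×16.5) is included at this height; the 24.5×8.5 cube at (3.5, -2) contributes its full rectangle; the 10×26.5 cube at (14, -4) contributes its full rectangle; Subtracting the remaining from the first: starting from the 15.5×16.5 cube, the 24.5×8.5 cube at (3.5, -2) partially overlaps it — only the 78.00 mm² overlap (of its 208.25 mm²) is removed, clipping the outline; the 10×26.5 cube at (14, -4) partially overlaps it — only the 15.00 mm² overlap (of its 265.00 mm²) is removed, clipping the outline — 1 connected region. Overall, the cross-section is a single solid region. The nearest boundary edge runs (0.00, 0.00)→(0.00, 16.50); distance from the point to it = 0.30 mm. The point is inside the cross-section, 0.30 mm from the nearest boundary — within the 0.75 mm shell band (3 × 0.25).

shell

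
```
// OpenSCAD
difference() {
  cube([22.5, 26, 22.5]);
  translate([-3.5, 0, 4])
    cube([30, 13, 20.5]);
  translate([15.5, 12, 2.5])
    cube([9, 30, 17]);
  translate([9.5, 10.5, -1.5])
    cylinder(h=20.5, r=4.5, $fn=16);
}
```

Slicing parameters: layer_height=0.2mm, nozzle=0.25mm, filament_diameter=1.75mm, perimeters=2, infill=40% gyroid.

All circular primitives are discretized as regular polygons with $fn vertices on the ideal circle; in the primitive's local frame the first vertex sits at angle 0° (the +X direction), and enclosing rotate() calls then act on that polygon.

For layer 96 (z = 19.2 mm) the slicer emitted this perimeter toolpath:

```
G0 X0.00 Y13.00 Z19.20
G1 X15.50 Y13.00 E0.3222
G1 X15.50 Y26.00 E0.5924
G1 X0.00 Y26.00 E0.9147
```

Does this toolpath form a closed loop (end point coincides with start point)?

no

Start point (G0): (0.00, 13.00). End point (last G1): the path does not return to the start — open.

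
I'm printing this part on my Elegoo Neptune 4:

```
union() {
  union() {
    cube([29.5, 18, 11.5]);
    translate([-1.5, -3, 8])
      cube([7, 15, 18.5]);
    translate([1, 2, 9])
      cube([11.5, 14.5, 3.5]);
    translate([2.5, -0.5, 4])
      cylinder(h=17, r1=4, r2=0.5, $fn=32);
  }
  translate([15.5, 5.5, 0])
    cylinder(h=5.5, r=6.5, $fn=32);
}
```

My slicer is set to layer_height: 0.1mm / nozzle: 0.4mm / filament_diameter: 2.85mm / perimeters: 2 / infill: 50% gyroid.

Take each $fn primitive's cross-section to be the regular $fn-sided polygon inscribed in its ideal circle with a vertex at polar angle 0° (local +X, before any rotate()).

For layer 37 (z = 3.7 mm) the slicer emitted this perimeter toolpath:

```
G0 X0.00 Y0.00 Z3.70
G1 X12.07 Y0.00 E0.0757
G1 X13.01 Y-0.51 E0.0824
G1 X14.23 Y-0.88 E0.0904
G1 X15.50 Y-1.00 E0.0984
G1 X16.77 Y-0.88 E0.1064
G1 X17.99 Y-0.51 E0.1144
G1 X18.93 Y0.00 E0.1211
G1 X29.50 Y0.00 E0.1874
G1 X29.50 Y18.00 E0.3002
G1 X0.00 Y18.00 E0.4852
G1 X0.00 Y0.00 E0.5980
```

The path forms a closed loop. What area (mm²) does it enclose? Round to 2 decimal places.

535.56 mm²

Apply the shoelace formula to the sequence of (X, Y) vertices; enclosed area = 535.56 mm².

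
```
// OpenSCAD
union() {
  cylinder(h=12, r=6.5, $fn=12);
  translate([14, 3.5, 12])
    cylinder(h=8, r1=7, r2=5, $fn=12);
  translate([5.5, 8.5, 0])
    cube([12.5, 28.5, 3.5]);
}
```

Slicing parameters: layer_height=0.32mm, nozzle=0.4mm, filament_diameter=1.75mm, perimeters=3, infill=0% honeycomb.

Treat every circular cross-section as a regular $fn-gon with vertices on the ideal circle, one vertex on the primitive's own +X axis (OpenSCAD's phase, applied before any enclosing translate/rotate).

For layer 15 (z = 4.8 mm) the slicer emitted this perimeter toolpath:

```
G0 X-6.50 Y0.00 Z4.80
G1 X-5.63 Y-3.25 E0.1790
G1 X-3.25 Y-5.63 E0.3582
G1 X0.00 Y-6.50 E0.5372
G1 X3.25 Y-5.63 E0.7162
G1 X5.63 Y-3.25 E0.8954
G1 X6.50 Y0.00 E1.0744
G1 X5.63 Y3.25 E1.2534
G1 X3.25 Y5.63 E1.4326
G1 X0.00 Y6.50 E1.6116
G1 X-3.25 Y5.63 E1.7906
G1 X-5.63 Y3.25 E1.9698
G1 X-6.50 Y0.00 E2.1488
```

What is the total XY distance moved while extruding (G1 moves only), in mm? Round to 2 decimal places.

Sum the Euclidean lengths of each G1 segment: total = 40.38 mm.

40.38 mm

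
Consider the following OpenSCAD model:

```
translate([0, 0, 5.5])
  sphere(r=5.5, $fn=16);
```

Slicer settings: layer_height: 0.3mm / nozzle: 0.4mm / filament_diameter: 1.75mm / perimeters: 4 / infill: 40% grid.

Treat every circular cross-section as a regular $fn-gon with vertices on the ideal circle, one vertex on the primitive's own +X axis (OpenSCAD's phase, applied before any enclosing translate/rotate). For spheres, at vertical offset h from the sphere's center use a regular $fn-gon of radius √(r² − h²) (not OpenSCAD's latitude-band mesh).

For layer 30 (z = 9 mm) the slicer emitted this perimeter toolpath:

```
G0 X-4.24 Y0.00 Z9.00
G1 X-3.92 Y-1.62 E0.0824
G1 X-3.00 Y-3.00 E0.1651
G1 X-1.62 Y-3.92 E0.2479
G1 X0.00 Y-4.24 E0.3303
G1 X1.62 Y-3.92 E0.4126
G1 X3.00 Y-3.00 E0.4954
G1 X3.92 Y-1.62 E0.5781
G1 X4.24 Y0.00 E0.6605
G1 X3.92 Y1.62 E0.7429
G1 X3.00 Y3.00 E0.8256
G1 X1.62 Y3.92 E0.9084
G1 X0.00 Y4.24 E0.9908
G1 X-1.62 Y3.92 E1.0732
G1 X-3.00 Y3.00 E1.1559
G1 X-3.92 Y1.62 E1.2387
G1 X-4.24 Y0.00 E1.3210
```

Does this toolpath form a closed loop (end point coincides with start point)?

yes

Start point (G0): (-4.24, 0.00). End point (last G1): the path returns to the start — closed.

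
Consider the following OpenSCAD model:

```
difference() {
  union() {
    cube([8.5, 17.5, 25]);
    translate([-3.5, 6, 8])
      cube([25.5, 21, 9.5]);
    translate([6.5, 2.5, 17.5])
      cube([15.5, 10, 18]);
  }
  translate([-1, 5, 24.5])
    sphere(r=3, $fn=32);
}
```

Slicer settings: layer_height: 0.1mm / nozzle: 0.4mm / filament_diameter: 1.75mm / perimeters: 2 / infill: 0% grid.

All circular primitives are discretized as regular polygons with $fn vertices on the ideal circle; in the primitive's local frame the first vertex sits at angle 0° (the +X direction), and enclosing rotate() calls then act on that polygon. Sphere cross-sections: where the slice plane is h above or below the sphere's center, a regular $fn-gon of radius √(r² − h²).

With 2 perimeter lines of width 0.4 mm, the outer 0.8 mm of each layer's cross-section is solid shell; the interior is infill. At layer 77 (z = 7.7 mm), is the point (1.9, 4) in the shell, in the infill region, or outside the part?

At z = 7.7 mm: the cube (footprint 8.5×17.5) is included at this height; the cube at (-3.5, 6) is not intersected at this z (z outside [8, 17.5]); the cube at (6.5, 2.5) is absent (z outside [17.5, 35.5]); Combining (union): only the 8.5×17.5 cube is present, so the union is just that shape — 1 connected region; the sphere at (-1, 5) is absent (|z−center|=16.800 > r=3); Subtracting the remaining from the first: none of the subtracted shapes is present at this height, so the result so far is unchanged — 1 connected region. Overall, the cross-section is a single solid region. The nearest boundary edge runs (0.00, 17.50)→(0.00, 0.00); distance from the point to it = 1.90 mm. The point is inside the cross-section and 1.90 mm from the nearest boundary — more than the 0.8 mm shell width (2 × 0.4), so it's in the infill interior.

infill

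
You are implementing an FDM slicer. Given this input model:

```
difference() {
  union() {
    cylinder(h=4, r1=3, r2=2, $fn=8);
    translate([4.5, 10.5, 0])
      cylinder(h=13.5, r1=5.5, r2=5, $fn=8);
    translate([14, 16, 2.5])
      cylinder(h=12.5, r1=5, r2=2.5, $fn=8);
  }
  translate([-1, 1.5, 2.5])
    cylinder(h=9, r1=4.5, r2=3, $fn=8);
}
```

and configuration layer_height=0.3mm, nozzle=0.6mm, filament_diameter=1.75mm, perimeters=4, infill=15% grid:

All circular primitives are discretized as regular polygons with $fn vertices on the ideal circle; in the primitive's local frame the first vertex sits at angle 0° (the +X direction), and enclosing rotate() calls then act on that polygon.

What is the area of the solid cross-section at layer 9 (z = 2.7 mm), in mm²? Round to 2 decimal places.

152.06 mm²

At z = 2.7 mm: the cone (r1=3→r2=2) has section circumradius 2.325 here — a regular 8-gon (area = (8/2)·2.325²·sin(360°/8) = 15.29 mm²); the cone at (4.5, 10.5) contributes a regular 8-gon of circumradius 5.400 (interpolated between r1=5.5 and r2=5 at t=0.200) (area = (8/2)·5.400²·sin(360°/8) = 82.48 mm²); the cone at (14, 16) contributes a regular 8-gon of circumradius 4.960 (interpolated between r1=5 and r2=2.5 at t=0.016) (area = (8/2)·4.960²·sin(360°/8) = 69.58 mm²); Merging all regions: the 3 present regions are separate (no shared area or edge), so areas and boundary lengths simply add and each stays a separate island — area = 167.35 mm²; the cone at (-1, 1.5) contributes a regular 8-gon of circumradius 4.467 (interpolated between r1=4.5 and r2=3 at t=0.022) (area = (8/2)·4.467²·sin(360°/8) = 56.43 mm²); Subtracting the remaining from the first: starting from that combined region (167.35 mm²), the cone at (-1, 1.5) partially overlaps it — only the 15.29 mm² overlap (of its 56.43 mm²) is removed, clipping the outline — area = 152.06 mm². Overall, the cross-section has 2 separate islands. Net area = 152.06 mm².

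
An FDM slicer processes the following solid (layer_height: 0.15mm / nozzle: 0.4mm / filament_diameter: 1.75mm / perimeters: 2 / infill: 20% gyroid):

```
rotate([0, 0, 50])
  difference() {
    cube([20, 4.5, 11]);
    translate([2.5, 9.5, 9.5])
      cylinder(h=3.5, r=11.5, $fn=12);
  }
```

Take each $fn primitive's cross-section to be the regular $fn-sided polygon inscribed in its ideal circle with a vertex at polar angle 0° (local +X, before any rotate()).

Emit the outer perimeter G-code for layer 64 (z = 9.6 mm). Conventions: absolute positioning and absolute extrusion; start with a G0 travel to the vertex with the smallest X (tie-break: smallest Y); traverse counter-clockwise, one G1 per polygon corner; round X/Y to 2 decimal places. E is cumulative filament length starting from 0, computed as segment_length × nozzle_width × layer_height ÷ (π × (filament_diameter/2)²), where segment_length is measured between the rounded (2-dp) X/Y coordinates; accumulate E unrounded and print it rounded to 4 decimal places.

At z = 9.6 mm: the 20×4.5 cube contributes its full rectangle; the r=11.5 cylinder at (2.5, 9.5) contributes a regular 12-gon of circumradius 11.5; After the difference (first − rest): starting from the 20×4.5 cube, the r=11.5 cylinder at (2.5, 9.5) partially overlaps it — only the 49.11 mm² overlap (of its 396.75 mm²) is removed, clipping the outline — 1 connected region; (rotated 50° about Z; rotation is an isometry so areas/perimeters/island counts are preserved). The outline is a single polygon with 5 vertices. Extrusion per mm of travel: 0.4 × 0.15 / (π × 0.875²) = 0.024945. Accumulating E over each segment gives final E = 0.7288.

G0 X4.69 Y12.59 Z9.60
G1 X5.14 Y11.95 E0.0195
G1 X5.60 Y6.67 E0.1517
G1 X12.86 Y15.32 E0.4334
G1 X9.41 Y18.21 E0.5457
G1 X4.69 Y12.59 E0.7288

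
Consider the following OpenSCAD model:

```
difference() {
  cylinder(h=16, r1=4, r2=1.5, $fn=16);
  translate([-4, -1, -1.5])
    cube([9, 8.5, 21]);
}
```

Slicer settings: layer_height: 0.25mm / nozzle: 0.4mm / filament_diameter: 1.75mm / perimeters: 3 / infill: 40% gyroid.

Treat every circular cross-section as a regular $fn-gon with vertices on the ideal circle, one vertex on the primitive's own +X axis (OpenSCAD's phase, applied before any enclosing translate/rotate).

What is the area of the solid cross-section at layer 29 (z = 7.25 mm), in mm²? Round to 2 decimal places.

7.05 mm²

At z = 7.25 mm: the cone (r1=4→r2=1.5) has section circumradius 2.867 here — a regular 16-gon (area = (16/2)·2.867²·sin(360°/16) = 25.17 mm²); the cube at (-4, -1) (footprint 9×8.5) is included at this height (area 76.50 mm²); Subtracting the remaining from the first: starting from the cone (25.17 mm²), the 9×8.5 cube at (-4, -1) partially overlaps it — only the 18.12 mm² overlap (of its 76.50 mm²) is removed, clipping the outline — area = 7.05 mm². Overall, the cross-section is a single solid region. Net area = 7.05 mm².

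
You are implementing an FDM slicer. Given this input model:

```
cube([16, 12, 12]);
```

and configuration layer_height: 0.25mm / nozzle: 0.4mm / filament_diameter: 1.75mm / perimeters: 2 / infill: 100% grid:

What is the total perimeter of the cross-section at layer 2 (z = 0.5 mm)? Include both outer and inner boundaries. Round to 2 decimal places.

56.00 mm

At z = 0.5 mm: the cube (footprint 16×12) is included at this height (perimeter 56.00 mm). Overall, the cross-section is a single solid region. Total boundary length (outer) = 56.00 mm.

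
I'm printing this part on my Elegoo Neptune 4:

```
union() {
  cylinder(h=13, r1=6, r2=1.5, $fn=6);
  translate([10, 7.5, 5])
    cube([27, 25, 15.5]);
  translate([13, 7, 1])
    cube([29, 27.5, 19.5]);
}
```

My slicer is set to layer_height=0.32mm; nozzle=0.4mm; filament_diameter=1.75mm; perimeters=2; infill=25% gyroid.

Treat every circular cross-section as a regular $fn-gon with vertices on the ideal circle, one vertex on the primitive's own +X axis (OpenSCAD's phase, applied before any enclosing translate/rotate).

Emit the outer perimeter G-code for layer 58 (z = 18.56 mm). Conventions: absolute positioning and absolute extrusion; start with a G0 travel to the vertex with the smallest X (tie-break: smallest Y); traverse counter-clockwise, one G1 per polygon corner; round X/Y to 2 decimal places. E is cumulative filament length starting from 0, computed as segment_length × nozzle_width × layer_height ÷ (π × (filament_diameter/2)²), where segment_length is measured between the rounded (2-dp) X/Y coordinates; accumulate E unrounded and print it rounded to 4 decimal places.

At z = 18.56 mm: the cone does not reach this height (z outside [0, 13]); the 27×25 cube at (10, 7.5) contributes its full rectangle; the 29×27.5 cube at (13, 7) contributes its full rectangle; Taking the union: the regions partially overlap (shared area 600.00 mm²), so overlapping operands fuse into one piece — 1 connected region. The outline is a single polygon with 8 vertices. Extrusion per mm of travel: 0.4 × 0.32 / (π × 0.875²) = 0.053216. Accumulating E over each segment gives final E = 6.3327.

G0 X10.00 Y7.50 Z18.56
G1 X13.00 Y7.50 E0.1596
G1 X13.00 Y7.00 E0.1863
G1 X42.00 Y7.00 E1.7295
G1 X42.00 Y34.50 E3.1930
G1 X13.00 Y34.50 E4.7362
G1 X13.00 Y32.50 E4.8427
G1 X10.00 Y32.50 E5.0023
G1 X10.00 Y7.50 E6.3327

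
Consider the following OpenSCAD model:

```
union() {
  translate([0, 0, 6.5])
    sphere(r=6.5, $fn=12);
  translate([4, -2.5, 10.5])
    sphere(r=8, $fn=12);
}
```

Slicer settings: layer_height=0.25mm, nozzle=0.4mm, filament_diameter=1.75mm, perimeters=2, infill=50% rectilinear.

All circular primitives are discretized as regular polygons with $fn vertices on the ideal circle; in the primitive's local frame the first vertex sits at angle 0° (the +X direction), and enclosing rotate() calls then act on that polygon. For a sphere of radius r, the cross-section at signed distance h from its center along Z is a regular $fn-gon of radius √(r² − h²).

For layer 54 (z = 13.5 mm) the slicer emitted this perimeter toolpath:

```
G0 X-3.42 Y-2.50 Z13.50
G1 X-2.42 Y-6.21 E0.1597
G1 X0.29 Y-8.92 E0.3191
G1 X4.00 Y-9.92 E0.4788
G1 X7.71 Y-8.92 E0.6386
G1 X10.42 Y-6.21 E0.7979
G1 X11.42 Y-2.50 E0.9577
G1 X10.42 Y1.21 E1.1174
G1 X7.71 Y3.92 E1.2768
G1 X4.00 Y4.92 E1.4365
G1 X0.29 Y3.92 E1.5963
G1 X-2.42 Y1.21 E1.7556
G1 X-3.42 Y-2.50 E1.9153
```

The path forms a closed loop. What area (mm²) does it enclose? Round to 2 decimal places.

Apply the shoelace formula to the sequence of (X, Y) vertices; enclosed area = 165.02 mm².

165.02 mm²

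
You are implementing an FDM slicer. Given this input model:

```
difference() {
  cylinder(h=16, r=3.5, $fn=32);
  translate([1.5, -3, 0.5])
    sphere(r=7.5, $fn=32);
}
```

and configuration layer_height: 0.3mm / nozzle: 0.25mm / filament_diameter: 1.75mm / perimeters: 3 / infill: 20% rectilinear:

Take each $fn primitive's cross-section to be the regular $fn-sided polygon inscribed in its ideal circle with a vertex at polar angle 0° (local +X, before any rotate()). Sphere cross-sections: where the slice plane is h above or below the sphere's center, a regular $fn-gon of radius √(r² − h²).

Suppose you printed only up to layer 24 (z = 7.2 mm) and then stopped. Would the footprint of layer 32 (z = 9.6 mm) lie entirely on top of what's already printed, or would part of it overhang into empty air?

part overhangs

Compare the two slices. At z = 7.2: the cylinder: section is a regular 32-gon, circumradius r=3.5 (area = (32/2)·3.500²·sin(360°/32) = 38.24 mm²); the sphere at (1.5, -3): section is a regular 32-gon, circumradius = √(r²−h²) = √(7.5²−6.7²) = 3.370 (area = (32/2)·3.370²·sin(360°/32) = 35.46 mm²); Taking the first minus the rest: starting from the r=3.5 cylinder (38.24 mm²), the r=7.5 sphere at (1.5, -3) partially overlaps it — only the 14.81 mm² overlap (of its 35.46 mm²) is removed, clipping the outline — area = 23.42 mm². At z = 9.6: the cylinder: section is a regular 32-gon, circumradius r=3.5 (area = (32/2)·3.500²·sin(360°/32) = 38.24 mm²); the sphere at (1.5, -3) is absent (|z−center|=9.100 > r=7.5); Taking the first minus the rest: none of the subtracted shapes is present at this height, so the r=3.5 cylinder is unchanged — area = 38.24 mm². Checking containment: at z = 9.6 the cross-section extends beyond the z = 7.2 cross-section by about 14.81 mm².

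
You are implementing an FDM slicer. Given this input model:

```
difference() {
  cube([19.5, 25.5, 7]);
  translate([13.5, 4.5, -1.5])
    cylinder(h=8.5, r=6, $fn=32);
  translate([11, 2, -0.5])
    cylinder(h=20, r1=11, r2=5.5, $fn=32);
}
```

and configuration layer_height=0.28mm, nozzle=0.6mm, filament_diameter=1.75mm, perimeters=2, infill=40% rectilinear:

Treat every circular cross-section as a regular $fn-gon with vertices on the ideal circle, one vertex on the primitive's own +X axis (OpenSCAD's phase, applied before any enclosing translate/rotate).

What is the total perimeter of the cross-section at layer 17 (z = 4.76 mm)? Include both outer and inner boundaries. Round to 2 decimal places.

93.45 mm

At z = 4.76 mm: the 19.5×25.5 cube contributes its full rectangle (perimeter 90.00 mm); the r=6 cylinder at (13.5, 4.5) contributes a regular 32-gon of circumradius 6 (perimeter = 2·32·6.000·sin(180°/32) = 37.64 mm); the cone at (11, 2) contributes a regular 32-gon of circumradius 9.553 (interpolated between r1=11 and r2=5.5 at t=0.263) (perimeter = 2·32·9.553·sin(180°/32) = 59.93 mm); Subtracting the remaining from the first: starting from the 19.5×25.5 cube, the r=6 cylinder at (13.5, 4.5) partially overlaps it — only the 104.38 mm² overlap (of its 112.37 mm²) is removed, clipping the outline; the cone at (11, 2) partially overlaps it — only the 71.01 mm² overlap (of its 284.89 mm²) is removed, clipping the outline — boundary = 93.45 mm. Overall, the cross-section is a single solid region. Total boundary length (outer) = 93.45 mm.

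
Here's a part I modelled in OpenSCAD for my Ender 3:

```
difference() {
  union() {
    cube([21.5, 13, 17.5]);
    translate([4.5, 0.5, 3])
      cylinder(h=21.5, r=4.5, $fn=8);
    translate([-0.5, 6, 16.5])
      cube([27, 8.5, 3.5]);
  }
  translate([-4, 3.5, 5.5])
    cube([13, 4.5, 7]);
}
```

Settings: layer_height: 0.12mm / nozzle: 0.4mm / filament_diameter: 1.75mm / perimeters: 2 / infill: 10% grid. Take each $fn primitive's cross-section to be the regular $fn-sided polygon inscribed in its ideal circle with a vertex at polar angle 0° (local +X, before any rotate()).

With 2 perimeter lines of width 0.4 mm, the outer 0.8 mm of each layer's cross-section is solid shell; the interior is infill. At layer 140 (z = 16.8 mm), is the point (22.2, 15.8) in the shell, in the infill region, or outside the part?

outside

At z = 16.8 mm: the cube (footprint 21.5×13) is included at this height; the cylinder at (4.5, 0.5): section is a regular 8-gon, circumradius r=4.5; the cube at (-0.5, 6) (footprint 27×8.5) is included at this height; Taking the union: the regions partially overlap (shared area 183.53 mm²), so overlapping operands fuse into one piece — 1 connected region; the cube at (-4, 3.5) is not intersected at this z (z outside [5.5, 12.5]); Taking the first minus the rest: none of the subtracted shapes is present at this height, so the result so far is unchanged — 1 connected region. Overall, the cross-section is a single solid region. The nearest boundary edge runs (-0.50, 14.50)→(26.50, 14.50); distance from the point to it = 1.30 mm. The point is not inside any of the regions above, so it lies outside the cross-section (1.30 mm from the nearest boundary).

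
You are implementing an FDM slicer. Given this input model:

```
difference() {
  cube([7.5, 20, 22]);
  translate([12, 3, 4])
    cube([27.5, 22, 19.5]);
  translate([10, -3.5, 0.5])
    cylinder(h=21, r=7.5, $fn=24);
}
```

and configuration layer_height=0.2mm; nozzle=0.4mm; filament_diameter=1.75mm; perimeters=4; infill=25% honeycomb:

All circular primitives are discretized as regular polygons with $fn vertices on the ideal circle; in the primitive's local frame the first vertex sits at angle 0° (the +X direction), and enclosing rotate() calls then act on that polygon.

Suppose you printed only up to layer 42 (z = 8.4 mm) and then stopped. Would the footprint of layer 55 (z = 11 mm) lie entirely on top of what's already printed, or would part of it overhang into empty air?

Compare the two slices. At z = 8.4: the cube (footprint 7.5×20) is included at this height (area 150.00 mm²); the cube at (12, 3) is present — its section is the full 27.5×22 rectangle (area 605.00 mm²); the r=7.5 cylinder at (10, -3.5) contributes a regular 24-gon of circumradius 7.5 (area = (24/2)·7.500²·sin(360°/24) = 174.70 mm²); After the difference (first − rest): starting from the 7.5×20 cube (150.00 mm²), the 27.5×22 cube at (12, 3) misses the remaining region (no effect); the r=7.5 cylinder at (10, -3.5) partially overlaps it — only the 9.03 mm² overlap (of its 174.70 mm²) is removed, clipping the outline — area = 140.97 mm². At z = 11: the 7.5×20 cube contributes its full rectangle (area 150.00 mm²); the cube at (12, 3) (footprint 27.5×22) is included at this height (area 605.00 mm²); the r=7.5 cylinder at (10, -3.5) contributes a regular 24-gon of circumradius 7.5 (area = (24/2)·7.500²·sin(360°/24) = 174.70 mm²); After the difference (first − rest): starting from the 7.5×20 cube (150.00 mm²), the 27.5×22 cube at (12, 3) misses the remaining region (no effect); the r=7.5 cylinder at (10, -3.5) partially overlaps it — only the 9.03 mm² overlap (of its 174.70 mm²) is removed, clipping the outline — area = 140.97 mm². Checking containment: the cross-section at z = 11 is a subset of the cross-section at z = 8.4.

entirely on top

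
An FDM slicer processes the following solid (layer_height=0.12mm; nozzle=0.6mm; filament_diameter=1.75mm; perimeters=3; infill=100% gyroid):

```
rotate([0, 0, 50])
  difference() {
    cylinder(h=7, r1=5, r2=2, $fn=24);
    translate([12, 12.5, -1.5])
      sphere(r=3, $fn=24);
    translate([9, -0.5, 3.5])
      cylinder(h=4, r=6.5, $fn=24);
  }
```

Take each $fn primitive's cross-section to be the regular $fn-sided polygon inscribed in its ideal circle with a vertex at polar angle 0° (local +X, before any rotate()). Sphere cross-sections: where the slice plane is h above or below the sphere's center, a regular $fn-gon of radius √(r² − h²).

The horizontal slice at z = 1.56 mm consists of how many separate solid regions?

At z = 1.56 mm: the cone: at t=0.223 of its height the radius interpolates to r₁+(r₂−r₁)t = 4.331, giving a regular 24-gon of that circumradius; the sphere at (12, 12.5) is not intersected at this z (|z−center|=3.060 > r=3); the cylinder at (9, -0.5) is absent (z outside [3.5, 7.5]); Subtracting the remaining from the first: none of the subtracted shapes is present at this height, so the cone is unchanged — 1 connected region; (whole slice rotated 50° about Z — lengths, areas and connectivity unchanged). The result has 1 disconnected region.

1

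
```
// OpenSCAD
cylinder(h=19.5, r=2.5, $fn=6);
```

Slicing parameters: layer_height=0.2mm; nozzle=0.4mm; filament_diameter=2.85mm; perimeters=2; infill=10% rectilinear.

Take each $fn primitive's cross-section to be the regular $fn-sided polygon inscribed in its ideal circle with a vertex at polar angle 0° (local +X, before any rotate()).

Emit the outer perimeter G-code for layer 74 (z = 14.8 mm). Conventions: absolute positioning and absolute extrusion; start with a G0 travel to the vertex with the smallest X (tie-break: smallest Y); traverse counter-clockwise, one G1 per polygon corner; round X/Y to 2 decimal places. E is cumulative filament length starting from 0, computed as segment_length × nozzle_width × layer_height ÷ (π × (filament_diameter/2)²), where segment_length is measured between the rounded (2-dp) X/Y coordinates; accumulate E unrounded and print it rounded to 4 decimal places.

G0 X-2.50 Y0.00 Z14.80
G1 X-1.25 Y-2.17 E0.0314
G1 X1.25 Y-2.17 E0.0628
G1 X2.50 Y0.00 E0.0942
G1 X1.25 Y2.17 E0.1256
G1 X-1.25 Y2.17 E0.1569
G1 X-2.50 Y0.00 E0.1883

At z = 14.8 mm: the r=2.5 cylinder contributes a regular 6-gon of circumradius 2.5. The outline is a single polygon with 6 vertices. Extrusion per mm of travel: 0.4 × 0.2 / (π × 1.425²) = 0.012540. Accumulating E over each segment gives final E = 0.1883.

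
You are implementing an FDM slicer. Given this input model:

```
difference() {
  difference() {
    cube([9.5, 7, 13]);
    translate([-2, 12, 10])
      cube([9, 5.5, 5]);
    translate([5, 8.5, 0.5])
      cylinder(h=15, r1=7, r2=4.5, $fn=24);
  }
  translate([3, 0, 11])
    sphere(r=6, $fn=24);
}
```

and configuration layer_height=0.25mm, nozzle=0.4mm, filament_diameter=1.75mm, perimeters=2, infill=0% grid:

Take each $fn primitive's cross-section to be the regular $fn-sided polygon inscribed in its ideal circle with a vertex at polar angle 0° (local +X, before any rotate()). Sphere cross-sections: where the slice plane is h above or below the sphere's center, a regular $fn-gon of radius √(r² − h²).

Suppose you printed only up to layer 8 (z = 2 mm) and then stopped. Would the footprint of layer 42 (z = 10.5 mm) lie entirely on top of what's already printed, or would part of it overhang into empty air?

part overhangs

Compare the two slices. At z = 2: the 9.5×7 cube contributes its full rectangle (area 66.50 mm²); the cube at (-2, 12) is absent (z outside [10, 15]); the cone at (5, 8.5) contributes a regular 24-gon of circumradius 6.750 (interpolated between r1=7 and r2=4.5 at t=0.100) (area = (24/2)·6.750²·sin(360°/24) = 141.51 mm²); After the difference (first − rest): starting from the 9.5×7 cube (66.50 mm²), the cone at (5, 8.5) partially overlaps it — only the 43.63 mm² overlap (of its 141.51 mm²) is removed, clipping the outline — area = 22.87 mm²; the sphere at (3, 0) is absent (|z−center|=9.000 > r=6); After the difference (first − rest): none of the subtracted shapes is present at this height, so that combined region is unchanged — area = 22.87 mm². At z = 10.5: the cube (footprint 9.5×7) is included at this height (area 66.50 mm²); the 9×5.5 cube at (-2, 12) contributes its full rectangle (area 49.50 mm²); the cone at (5, 8.5) contributes a regular 24-gon of circumradius 5.333 (interpolated between r1=7 and r2=4.5 at t=0.667) (area = (24/2)·5.333²·sin(360°/24) = 88.34 mm²); Subtracting the remaining from the first: starting from the 9.5×7 cube (66.50 mm²), the 9×5.5 cube at (-2, 12) misses the remaining region (no effect); the cone at (5, 8.5) partially overlaps it — only the 28.03 mm² overlap (of its 88.34 mm²) is removed, clipping the outline — area = 38.47 mm²; the sphere at (3, 0): section is a regular 24-gon, circumradius = √(r²−h²) = √(6²−0.5²) = 5.979 (area = (24/2)·5.979²·sin(360°/24) = 111.03 mm²); Subtracting the remaining from the first: starting from that combined region (38.47 mm²), the r=6 sphere at (3, 0) partially overlaps it — only the 32.65 mm² overlap (of its 111.03 mm²) is removed, clipping the outline — area = 5.82 mm². Checking containment: at z = 10.5 the cross-section extends beyond the z = 2 cross-section by about 3.32 mm².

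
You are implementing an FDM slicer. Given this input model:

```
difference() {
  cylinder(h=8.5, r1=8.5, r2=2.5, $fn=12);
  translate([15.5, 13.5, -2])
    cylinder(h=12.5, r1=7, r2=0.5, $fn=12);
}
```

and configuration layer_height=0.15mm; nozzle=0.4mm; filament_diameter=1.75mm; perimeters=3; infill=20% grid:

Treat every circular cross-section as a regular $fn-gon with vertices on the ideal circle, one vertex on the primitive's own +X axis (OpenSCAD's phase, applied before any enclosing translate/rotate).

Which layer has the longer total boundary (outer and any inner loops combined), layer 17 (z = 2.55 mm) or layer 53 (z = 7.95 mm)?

Layer 17 (z = 2.55): the cone: at t=0.300 of its height the radius interpolates to r₁+(r₂−r₁)t = 6.700, giving a regular 12-gon of that circumradius (perimeter = 2·12·6.700·sin(180°/12) = 41.62 mm); the cone at (15.5, 13.5) contributes a regular 12-gon of circumradius 4.634 (interpolated between r1=7 and r2=0.5 at t=0.364) (perimeter = 2·12·4.634·sin(180°/12) = 28.78 mm); Taking the first minus the rest: starting from the cone, the cone at (15.5, 13.5) misses the remaining region (no effect) — boundary = 41.62 mm. So its perimeter = 41.62 mm. Layer 53 (z = 7.95): the cone (r1=8.5→r2=2.5) has section circumradius 2.888 here — a regular 12-gon (perimeter = 2·12·2.888·sin(180°/12) = 17.94 mm); the cone at (15.5, 13.5) contributes a regular 12-gon of circumradius 1.826 (interpolated between r1=7 and r2=0.5 at t=0.796) (perimeter = 2·12·1.826·sin(180°/12) = 11.34 mm); Subtracting the remaining from the first: starting from the cone, the cone at (15.5, 13.5) misses the remaining region (no effect) — boundary = 17.94 mm. So its perimeter = 17.94 mm. Layer 17 is larger (41.62 vs 17.94 mm).

layer 17 (z = 2.55 mm)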